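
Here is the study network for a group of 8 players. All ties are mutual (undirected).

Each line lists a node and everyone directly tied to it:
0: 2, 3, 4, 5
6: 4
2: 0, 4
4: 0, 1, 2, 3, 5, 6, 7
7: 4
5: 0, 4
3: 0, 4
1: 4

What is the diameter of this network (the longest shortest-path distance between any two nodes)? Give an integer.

Eccentricity of each node (its greatest distance to any other): 0:2, 1:2, 2:2, 3:2, 4:1, 5:2, 6:2, 7:2.
The maximum eccentricity is 2, realized for instance by the pair 7–0 via 7 – 4 – 0. So the diameter is 2.

2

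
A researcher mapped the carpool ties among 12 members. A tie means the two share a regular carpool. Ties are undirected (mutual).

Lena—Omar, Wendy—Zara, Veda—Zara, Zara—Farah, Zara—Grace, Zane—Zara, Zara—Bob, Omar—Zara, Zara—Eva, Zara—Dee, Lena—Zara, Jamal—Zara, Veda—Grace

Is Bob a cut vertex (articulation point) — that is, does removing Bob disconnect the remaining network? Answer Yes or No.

Even without Bob, every remaining node can still reach every other (the residual graph is connected), so Bob is not a cut vertex.

No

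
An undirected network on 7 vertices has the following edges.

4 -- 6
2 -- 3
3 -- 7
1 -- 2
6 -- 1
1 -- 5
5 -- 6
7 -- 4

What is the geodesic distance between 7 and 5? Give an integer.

One shortest route is 7 – 4 – 6 – 5, which uses 3 edges, and at distance 2 from 7 we only reach {2, 6}, which does not include 5. So d(7,5) = 3.

3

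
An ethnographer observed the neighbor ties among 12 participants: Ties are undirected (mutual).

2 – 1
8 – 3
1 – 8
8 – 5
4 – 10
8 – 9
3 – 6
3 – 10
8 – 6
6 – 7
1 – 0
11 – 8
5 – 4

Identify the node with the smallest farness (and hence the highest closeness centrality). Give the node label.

8

Farness (sum of distances to all others) for each node — 0:32, 1:22, 2:32, 3:21, 4:30, 5:23, 6:22, 7:32, 8:16, 9:26, 10:28, 11:26.
The smallest farness is 16, for 8, so 8 has the highest closeness.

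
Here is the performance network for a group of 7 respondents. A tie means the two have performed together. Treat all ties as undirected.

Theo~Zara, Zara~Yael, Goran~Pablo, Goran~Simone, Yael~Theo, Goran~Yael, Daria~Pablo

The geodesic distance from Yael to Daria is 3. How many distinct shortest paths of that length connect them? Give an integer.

1

The shortest distance is 3, and the only length-3 path is Yael–Goran–Pablo–Daria. So there is exactly 1 shortest path.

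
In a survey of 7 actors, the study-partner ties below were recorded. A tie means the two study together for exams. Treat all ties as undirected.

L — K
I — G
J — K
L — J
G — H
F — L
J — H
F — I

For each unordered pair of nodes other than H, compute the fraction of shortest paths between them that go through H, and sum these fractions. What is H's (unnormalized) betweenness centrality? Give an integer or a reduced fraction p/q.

3

Pairs whose geodesics pass through H — K–G: 1; L–G: 1/2; I–J: 1/2; G–J: 1.
All other pairs contribute 0.
Summing the contributions gives betweenness(H) = 3.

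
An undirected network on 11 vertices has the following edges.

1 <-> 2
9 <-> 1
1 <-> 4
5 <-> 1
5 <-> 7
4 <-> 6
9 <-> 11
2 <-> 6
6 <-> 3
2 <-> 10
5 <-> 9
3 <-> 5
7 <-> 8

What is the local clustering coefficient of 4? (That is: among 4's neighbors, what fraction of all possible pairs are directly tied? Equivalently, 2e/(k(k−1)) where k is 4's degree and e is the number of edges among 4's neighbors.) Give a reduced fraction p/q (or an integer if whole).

4's neighbors: 1 and 6 (k = 2).
Possible neighbor pairs: C(2,2) = 1. Edges among them: none → e = 0.
Clustering(4) = 0/1.

0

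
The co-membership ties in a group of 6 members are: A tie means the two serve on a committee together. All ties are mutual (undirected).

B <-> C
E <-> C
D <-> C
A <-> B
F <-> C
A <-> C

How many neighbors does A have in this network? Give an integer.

2

A is directly tied to B and C. That is 2 neighbors, so the degree of A is 2.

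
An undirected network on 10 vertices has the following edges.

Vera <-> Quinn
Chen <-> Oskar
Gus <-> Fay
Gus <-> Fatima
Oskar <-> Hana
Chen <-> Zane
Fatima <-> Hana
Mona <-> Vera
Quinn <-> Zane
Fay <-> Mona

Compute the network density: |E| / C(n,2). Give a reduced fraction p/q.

2/9

There are 10 edges and 10 nodes, so the maximum possible is C(10,2) = 45.
Density = 10/45 = 2/9.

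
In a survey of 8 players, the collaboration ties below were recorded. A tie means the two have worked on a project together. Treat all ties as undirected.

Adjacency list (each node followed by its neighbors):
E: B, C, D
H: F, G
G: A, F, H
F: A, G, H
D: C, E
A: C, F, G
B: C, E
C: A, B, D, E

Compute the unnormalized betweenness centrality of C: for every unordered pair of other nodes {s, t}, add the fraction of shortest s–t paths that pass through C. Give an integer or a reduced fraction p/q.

25/2

Pairs whose geodesics pass through C — D–B: 1/2; D–H: 2/2; D–F: 1; D–G: 1; D–A: 1; B–H: 2/2; B–F: 1; B–G: 1; B–A: 1; E–H: 2/2; E–F: 1; E–G: 1; E–A: 1.
All other pairs contribute 0.
Summing the contributions gives betweenness(C) = 25/2.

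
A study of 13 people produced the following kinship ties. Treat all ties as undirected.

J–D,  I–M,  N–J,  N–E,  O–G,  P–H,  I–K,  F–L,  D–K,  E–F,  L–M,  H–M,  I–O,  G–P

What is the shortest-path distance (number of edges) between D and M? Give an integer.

3

One shortest route is D – K – I – M, which uses 3 edges, and at distance 2 from D we only reach {I, N}, which does not include M. So d(D,M) = 3.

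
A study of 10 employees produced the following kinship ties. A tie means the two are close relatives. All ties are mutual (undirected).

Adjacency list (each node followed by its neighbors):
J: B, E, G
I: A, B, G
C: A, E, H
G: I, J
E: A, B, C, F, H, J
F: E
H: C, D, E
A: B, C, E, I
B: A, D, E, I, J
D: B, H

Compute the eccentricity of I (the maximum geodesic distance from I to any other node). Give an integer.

Distances from I: A:1, B:1, C:2, D:2, E:2, F:3, G:1, H:3, J:2.
The largest is 3 (to H and F), so the eccentricity of I is 3.

3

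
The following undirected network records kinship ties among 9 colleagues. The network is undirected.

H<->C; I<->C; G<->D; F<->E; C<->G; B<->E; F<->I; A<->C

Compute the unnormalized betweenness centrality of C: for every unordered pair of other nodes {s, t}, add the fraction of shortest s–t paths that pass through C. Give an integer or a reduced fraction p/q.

Pairs whose geodesics pass through C — I–D: 1; I–G: 1; I–A: 1; I–H: 1; D–E: 1; D–A: 1; D–F: 1; D–B: 1; D–H: 1; E–G: 1; E–A: 1; E–H: 1; G–A: 1; G–F: 1 … (+7 more pairs).
All other pairs contribute 0.
Summing the contributions gives betweenness(C) = 21.

21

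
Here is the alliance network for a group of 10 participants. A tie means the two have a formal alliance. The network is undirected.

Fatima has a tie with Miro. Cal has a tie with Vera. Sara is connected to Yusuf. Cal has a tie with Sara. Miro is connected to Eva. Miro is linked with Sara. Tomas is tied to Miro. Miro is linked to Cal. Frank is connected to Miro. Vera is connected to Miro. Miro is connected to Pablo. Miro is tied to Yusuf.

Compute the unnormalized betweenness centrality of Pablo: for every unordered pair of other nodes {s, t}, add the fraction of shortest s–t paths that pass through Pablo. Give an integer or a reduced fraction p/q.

No shortest path between any pair of other nodes passes through Pablo.
Summing the contributions gives betweenness(Pablo) = 0.

0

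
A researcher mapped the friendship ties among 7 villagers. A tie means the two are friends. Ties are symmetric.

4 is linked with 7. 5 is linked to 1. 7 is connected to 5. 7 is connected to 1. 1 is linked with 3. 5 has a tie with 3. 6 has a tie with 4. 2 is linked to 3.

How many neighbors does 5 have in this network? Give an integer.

5 is directly tied to 1, 3, and 7. That is 3 neighbors, so the degree of 5 is 3.

3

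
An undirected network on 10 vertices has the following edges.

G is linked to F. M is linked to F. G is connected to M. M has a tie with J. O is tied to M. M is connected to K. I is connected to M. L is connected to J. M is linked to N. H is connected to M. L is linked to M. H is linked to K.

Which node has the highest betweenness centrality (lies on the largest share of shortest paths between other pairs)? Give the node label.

Unnormalized betweenness of each node: F:0, G:0, H:0, I:0, J:0, K:0, L:0, M:33, N:0, O:0.
M has the largest value, 33, making it the main broker — the node through which the most shortest paths run.

M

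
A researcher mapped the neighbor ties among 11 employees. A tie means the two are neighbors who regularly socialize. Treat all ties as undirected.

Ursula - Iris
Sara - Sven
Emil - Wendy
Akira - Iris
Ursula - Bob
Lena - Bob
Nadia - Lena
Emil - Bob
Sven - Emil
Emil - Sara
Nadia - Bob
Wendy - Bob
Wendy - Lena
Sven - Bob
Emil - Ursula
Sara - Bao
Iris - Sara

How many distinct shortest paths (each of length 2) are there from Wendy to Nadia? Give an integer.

The shortest distance is 2. The length-2 paths are: Wendy–Bob–Nadia; Wendy–Lena–Nadia.
That gives 2 distinct shortest paths.

2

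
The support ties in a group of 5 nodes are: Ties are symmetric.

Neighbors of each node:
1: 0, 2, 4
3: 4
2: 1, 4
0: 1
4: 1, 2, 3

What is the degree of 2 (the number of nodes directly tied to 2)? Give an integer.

2 is directly tied to 1 and 4. That is 2 neighbors, so the degree of 2 is 2.

2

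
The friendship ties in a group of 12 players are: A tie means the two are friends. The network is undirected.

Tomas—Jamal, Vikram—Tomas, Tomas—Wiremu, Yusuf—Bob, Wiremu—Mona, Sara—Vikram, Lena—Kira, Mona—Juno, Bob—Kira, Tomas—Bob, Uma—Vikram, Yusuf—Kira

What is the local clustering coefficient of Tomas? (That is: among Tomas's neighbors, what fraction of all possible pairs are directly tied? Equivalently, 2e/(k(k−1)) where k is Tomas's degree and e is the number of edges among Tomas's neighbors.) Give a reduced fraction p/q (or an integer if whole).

0

Tomas's neighbors: Bob, Jamal, Vikram, and Wiremu (k = 4).
Possible neighbor pairs: C(4,2) = 6. Edges among them: none → e = 0.
Clustering(Tomas) = 0/6 = 0.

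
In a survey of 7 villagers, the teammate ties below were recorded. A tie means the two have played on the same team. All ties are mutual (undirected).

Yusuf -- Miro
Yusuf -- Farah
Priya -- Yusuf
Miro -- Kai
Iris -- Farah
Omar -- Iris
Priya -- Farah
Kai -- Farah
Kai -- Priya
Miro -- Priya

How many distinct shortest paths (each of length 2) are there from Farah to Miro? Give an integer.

The shortest distance is 2. The length-2 paths are: Farah–Kai–Miro; Farah–Priya–Miro; Farah–Yusuf–Miro.
That gives 3 distinct shortest paths.

3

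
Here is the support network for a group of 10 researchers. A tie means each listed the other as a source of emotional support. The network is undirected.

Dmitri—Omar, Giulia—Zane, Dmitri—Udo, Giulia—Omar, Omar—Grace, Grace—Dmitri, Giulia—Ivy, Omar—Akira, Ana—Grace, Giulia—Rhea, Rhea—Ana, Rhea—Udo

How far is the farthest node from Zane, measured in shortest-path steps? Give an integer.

3

Distances from Zane: Akira:3, Ana:3, Dmitri:3, Giulia:1, Grace:3, Ivy:2, Omar:2, Rhea:2, Udo:3.
The largest is 3 (to Dmitri, Grace, Akira, Ana, and Udo), so the eccentricity of Zane is 3.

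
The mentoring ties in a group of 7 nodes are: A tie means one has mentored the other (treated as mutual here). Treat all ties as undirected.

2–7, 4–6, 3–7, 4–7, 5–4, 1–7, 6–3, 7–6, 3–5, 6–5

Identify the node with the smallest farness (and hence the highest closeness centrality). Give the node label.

Farness (sum of distances to all others) for each node — 1:12, 2:12, 3:9, 4:9, 5:11, 6:8, 7:7.
The smallest farness is 7, for 7, so 7 has the highest closeness.

7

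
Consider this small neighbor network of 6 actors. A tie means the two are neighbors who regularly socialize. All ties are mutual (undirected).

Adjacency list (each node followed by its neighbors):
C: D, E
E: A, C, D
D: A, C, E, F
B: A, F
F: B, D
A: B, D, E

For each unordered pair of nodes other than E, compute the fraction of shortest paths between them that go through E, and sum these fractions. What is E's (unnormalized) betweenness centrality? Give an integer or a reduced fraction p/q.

5/6

Pairs whose geodesics pass through E — A–C: 1/2; B–C: 1/3.
All other pairs contribute 0.
Summing the contributions gives betweenness(E) = 5/6.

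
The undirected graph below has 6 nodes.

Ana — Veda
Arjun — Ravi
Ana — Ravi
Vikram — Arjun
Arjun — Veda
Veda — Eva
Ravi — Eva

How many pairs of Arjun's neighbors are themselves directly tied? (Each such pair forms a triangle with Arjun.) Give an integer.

Arjun's neighbors are Ravi, Veda, and Vikram, but none of them are tied to each other, so no triangle contains Arjun.

0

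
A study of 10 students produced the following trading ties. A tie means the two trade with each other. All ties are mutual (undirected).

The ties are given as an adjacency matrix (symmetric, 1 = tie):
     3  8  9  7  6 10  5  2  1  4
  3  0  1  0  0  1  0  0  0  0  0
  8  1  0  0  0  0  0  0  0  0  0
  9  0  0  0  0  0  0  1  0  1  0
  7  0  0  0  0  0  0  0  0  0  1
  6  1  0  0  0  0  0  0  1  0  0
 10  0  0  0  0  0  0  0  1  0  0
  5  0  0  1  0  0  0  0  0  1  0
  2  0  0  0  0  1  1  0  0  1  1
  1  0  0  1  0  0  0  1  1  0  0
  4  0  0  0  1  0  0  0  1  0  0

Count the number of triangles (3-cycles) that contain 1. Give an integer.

1's neighbors: 2, 5, and 9.
Neighbor pairs that are themselves tied: 1–5–9. Each forms one triangle with 1, for 1 in total.

1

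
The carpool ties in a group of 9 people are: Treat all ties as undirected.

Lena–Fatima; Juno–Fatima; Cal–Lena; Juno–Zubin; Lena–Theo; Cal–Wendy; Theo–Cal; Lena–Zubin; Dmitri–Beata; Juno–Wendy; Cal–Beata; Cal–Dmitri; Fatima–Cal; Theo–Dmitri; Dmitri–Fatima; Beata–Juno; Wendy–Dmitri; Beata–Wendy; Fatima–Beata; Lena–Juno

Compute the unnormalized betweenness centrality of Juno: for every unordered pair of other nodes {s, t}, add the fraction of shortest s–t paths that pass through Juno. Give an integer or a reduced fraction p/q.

Pairs whose geodesics pass through Juno — Wendy–Zubin: 1; Wendy–Fatima: 1/4; Wendy–Lena: 1/2; Zubin–Fatima: 1/2; Zubin–Beata: 1; Zubin–Dmitri: 3/6; Beata–Lena: 1/3.
All other pairs contribute 0.
Summing the contributions gives betweenness(Juno) = 49/12.

49/12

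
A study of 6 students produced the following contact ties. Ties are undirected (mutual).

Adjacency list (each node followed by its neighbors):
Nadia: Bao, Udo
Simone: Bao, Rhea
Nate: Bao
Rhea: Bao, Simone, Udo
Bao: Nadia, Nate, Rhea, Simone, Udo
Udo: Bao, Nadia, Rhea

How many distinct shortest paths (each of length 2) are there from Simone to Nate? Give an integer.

The shortest distance is 2, and the only length-2 path is Simone–Bao–Nate. So there is exactly 1 shortest path.

1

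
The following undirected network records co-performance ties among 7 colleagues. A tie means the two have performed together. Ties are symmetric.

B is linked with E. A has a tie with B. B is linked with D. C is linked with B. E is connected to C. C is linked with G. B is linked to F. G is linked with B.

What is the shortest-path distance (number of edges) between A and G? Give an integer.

One shortest route is A – B – G, which uses 2 edges, and A and G are not directly tied, so nothing shorter exists. So d(A,G) = 2.

2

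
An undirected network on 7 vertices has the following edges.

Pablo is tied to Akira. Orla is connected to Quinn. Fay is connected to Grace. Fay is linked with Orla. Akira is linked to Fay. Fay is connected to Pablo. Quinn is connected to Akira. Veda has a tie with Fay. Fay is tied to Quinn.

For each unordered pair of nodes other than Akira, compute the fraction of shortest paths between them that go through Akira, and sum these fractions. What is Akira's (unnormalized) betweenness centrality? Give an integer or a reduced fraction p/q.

Pairs whose geodesics pass through Akira — Pablo–Quinn: 1/2.
All other pairs contribute 0.
Summing the contributions gives betweenness(Akira) = 1/2.

1/2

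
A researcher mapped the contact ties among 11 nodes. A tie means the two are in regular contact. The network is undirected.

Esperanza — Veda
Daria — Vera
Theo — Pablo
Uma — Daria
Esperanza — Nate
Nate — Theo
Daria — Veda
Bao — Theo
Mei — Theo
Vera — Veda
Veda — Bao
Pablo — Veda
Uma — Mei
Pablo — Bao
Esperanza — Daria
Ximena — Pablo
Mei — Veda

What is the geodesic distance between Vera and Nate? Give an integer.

One shortest route is Vera – Daria – Esperanza – Nate, which uses 3 edges, and at distance 2 from Vera we only reach {Bao, Esperanza, Mei, Pablo, Uma}, which does not include Nate. So d(Vera,Nate) = 3.

3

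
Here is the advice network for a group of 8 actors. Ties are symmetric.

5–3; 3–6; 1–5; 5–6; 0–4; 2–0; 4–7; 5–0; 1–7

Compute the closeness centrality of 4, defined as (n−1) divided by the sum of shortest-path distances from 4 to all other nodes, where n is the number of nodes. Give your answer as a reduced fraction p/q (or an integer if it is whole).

Distances from 4: 0:1, 1:2, 2:2, 3:3, 5:2, 6:3, 7:1. Sum = 14.
n = 8, so closeness = 7/14 = 1/2.

1/2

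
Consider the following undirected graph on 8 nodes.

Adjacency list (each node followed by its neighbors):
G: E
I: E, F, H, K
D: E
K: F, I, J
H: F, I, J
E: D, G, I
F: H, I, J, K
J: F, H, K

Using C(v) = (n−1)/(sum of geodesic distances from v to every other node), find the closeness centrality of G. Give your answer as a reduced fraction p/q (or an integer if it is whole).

7/18

Distances from G: D:2, E:1, F:3, H:3, I:2, J:4, K:3. Sum = 18.
n = 8, so closeness = 7/18.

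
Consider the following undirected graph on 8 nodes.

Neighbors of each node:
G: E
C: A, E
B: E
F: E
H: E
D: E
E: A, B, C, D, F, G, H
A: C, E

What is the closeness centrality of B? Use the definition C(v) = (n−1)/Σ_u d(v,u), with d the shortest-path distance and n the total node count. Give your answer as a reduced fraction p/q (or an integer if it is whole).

Distances from B: A:2, C:2, D:2, E:1, F:2, G:2, H:2. Sum = 13.
n = 8, so closeness = 7/13.

7/13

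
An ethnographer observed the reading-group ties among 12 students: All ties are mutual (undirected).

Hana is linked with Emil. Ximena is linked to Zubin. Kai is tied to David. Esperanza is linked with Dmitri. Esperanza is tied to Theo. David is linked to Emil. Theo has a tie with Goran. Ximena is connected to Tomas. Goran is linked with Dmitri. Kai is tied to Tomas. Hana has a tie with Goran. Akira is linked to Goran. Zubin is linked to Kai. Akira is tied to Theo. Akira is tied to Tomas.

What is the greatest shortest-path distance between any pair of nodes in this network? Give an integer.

5

Eccentricity of each node (its greatest distance to any other): Akira:3, David:5, Dmitri:5, Emil:4, Esperanza:5, Goran:4, Hana:4, Kai:4, Theo:4, Tomas:3, Ximena:4, Zubin:5.
The maximum eccentricity is 5, realized for instance by the pair Esperanza–David via Esperanza – Theo – Goran – Hana – Emil – David. So the diameter is 5.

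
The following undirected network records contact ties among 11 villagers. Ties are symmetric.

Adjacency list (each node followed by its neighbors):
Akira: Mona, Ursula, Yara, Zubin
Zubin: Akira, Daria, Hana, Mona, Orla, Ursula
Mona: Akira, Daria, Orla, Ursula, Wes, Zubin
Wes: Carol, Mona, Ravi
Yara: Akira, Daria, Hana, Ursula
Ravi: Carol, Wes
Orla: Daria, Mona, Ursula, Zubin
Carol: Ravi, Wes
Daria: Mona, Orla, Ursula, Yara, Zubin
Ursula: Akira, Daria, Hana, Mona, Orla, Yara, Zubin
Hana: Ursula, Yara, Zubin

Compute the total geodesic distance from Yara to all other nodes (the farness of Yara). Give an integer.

Distances from Yara: Akira:1, Carol:4, Daria:1, Hana:1, Mona:2, Orla:2, Ravi:4, Ursula:1, Wes:3, Zubin:2.
Sum = 1 + 4 + 1 + 1 + 2 + 2 + 4 + 1 + 3 + 2 = 21.

21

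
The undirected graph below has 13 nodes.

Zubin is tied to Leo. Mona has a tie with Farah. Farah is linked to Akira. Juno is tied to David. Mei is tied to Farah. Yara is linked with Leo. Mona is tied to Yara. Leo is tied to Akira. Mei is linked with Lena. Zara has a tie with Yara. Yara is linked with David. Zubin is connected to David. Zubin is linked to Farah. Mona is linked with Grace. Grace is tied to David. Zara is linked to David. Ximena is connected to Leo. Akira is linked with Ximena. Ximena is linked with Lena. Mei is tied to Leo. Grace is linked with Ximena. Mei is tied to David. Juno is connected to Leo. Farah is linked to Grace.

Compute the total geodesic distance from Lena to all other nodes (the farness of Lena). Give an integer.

Distances from Lena: Akira:2, David:2, Farah:2, Grace:2, Juno:3, Leo:2, Mei:1, Mona:3, Ximena:1, Yara:3, Zara:3, Zubin:3.
Sum = 2 + 2 + 2 + 2 + 3 + 2 + 1 + 3 + 1 + 3 + 3 + 3 = 27.

27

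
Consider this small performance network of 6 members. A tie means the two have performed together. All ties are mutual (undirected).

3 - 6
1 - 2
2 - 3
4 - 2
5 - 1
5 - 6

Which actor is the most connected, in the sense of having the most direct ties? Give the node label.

Degrees — 1:2, 2:3, 3:2, 4:1, 5:2, 6:2.
The maximum is 3, attained only by 2.

2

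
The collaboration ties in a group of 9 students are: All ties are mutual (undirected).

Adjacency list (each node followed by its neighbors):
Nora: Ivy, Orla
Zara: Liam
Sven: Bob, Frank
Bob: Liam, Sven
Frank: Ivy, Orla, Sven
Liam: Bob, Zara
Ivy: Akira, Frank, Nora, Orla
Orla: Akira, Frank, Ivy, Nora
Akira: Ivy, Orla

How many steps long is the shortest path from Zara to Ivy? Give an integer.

5

One shortest route is Zara – Liam – Bob – Sven – Frank – Ivy, which uses 5 edges, and at distance 4 from Zara we only reach {Frank}, which does not include Ivy. So d(Zara,Ivy) = 5.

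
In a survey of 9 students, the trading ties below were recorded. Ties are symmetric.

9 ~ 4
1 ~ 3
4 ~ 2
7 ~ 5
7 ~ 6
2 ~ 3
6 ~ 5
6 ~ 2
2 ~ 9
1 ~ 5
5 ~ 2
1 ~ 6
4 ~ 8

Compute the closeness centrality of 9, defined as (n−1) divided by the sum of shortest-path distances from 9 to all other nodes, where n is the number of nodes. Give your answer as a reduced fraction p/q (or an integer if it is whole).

1/2

Distances from 9: 1:3, 2:1, 3:2, 4:1, 5:2, 6:2, 7:3, 8:2. Sum = 16.
n = 9, so closeness = 8/16 = 1/2.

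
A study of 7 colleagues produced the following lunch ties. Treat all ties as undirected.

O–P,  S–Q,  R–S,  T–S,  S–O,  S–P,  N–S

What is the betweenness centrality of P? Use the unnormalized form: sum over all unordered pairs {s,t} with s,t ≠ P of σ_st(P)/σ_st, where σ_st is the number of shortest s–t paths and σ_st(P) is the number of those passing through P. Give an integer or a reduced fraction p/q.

0

No shortest path between any pair of other nodes passes through P.
Summing the contributions gives betweenness(P) = 0.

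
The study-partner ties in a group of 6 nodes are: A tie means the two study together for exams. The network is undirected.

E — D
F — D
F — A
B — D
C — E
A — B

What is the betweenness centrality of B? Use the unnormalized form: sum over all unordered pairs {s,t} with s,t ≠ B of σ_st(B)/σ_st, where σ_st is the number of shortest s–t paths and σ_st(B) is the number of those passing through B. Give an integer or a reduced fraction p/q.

Pairs whose geodesics pass through B — E–A: 1/2; C–A: 1/2; D–A: 1/2.
All other pairs contribute 0.
Summing the contributions gives betweenness(B) = 3/2.

3/2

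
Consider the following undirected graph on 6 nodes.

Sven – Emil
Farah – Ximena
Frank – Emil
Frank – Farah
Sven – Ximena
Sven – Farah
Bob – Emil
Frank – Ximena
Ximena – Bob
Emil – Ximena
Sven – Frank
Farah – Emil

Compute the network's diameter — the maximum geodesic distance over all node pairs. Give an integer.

Eccentricity of each node (its greatest distance to any other): Bob:2, Emil:1, Farah:2, Frank:2, Sven:2, Ximena:1.
The maximum eccentricity is 2, realized for instance by the pair Frank–Bob via Frank – Emil – Bob. So the diameter is 2.

2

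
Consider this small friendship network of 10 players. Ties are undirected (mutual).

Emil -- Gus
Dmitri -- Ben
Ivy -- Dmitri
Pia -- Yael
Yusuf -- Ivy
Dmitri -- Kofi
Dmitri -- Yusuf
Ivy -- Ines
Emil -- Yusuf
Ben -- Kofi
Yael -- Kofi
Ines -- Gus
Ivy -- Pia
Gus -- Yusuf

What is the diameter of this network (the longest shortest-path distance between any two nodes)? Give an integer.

4

Eccentricity of each node (its greatest distance to any other): Ben:3, Dmitri:2, Emil:4, Gus:4, Ines:3, Ivy:2, Kofi:3, Pia:3, Yael:4, Yusuf:3.
The maximum eccentricity is 4, realized for instance by the pair Emil–Yael via Emil – Yusuf – Ivy – Pia – Yael. So the diameter is 4.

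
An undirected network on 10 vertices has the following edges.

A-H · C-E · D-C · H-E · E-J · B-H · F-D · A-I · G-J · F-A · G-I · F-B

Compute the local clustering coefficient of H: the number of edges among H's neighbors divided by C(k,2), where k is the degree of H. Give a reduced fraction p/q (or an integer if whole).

H's neighbors: A, B, and E (k = 3).
Possible neighbor pairs: C(3,2) = 3. Edges among them: none → e = 0.
Clustering(H) = 0/3 = 0.

0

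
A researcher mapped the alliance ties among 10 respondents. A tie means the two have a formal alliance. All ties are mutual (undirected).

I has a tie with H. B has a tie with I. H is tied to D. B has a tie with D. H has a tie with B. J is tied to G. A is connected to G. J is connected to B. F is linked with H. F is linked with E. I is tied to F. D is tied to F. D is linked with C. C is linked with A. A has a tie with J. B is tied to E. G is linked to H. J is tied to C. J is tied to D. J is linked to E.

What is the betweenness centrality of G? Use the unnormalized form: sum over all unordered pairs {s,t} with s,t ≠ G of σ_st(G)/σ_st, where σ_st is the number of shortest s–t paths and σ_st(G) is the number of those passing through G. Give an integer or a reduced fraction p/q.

25/12

Pairs whose geodesics pass through G — J–H: 1/3; A–I: 1/2; A–H: 1; A–F: 1/4.
All other pairs contribute 0.
Summing the contributions gives betweenness(G) = 25/12.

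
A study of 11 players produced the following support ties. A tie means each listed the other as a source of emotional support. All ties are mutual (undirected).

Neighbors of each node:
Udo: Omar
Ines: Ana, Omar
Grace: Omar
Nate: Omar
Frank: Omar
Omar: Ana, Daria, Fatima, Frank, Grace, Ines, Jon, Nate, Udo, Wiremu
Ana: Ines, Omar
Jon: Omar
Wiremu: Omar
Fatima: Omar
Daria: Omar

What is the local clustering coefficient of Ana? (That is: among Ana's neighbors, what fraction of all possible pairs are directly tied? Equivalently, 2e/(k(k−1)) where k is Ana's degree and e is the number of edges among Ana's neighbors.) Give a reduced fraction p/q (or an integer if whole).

Ana's neighbors: Ines and Omar (k = 2).
Possible neighbor pairs: C(2,2) = 1. Edges among them: Ines–Omar → e = 1.
Clustering(Ana) = 1/1.

1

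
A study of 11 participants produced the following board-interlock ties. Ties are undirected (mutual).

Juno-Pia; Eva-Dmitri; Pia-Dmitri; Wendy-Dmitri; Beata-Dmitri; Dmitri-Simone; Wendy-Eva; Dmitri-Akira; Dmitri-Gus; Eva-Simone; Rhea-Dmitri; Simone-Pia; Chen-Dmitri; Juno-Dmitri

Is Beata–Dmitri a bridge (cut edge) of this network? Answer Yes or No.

Without the Beata–Dmitri edge there is no alternate route between Beata and Dmitri, so the network disconnects. It is a bridge.

Yes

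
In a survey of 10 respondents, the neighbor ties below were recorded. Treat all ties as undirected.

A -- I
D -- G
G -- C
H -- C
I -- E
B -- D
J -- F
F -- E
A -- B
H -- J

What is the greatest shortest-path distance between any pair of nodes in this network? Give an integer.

Eccentricity of each node (its greatest distance to any other): A:5, B:5, C:5, D:5, E:5, F:5, G:5, H:5, I:5, J:5.
The maximum eccentricity is 5, realized for instance by the pair A–H via A – B – D – G – C – H. So the diameter is 5.

5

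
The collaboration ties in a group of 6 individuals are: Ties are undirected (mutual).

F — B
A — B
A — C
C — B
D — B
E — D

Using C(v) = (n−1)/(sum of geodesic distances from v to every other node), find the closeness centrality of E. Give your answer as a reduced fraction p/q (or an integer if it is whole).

Distances from E: A:3, B:2, C:3, D:1, F:3. Sum = 12.
n = 6, so closeness = 5/12.

5/12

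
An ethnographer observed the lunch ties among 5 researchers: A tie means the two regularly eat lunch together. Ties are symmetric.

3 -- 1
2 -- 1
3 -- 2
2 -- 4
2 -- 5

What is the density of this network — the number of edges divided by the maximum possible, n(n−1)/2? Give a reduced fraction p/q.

There are 5 edges and 5 nodes, so the maximum possible is C(5,2) = 10.
Density = 5/10 = 1/2.

1/2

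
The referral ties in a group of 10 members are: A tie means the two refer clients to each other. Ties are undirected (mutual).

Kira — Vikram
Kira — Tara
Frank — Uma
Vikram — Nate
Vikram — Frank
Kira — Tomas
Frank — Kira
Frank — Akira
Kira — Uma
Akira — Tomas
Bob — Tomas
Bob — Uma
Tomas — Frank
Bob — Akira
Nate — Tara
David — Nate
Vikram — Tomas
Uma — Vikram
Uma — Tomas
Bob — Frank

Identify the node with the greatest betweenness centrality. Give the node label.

Vikram

Unnormalized betweenness of each node: Akira:0, Bob:1/3, David:0, Frank:9/2, Kira:11/2, Nate:17/2, Tara:1, Tomas:9/2, Uma:5/3, Vikram:11.
Vikram has the largest value, 11, making it the main broker — the node through which the most shortest paths run.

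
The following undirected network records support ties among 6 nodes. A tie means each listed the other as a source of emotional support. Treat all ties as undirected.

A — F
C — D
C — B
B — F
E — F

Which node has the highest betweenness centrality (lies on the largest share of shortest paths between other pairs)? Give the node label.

Unnormalized betweenness of each node: A:0, B:6, C:4, D:0, E:0, F:7.
F has the largest value, 7, making it the main broker — the node through which the most shortest paths run.

F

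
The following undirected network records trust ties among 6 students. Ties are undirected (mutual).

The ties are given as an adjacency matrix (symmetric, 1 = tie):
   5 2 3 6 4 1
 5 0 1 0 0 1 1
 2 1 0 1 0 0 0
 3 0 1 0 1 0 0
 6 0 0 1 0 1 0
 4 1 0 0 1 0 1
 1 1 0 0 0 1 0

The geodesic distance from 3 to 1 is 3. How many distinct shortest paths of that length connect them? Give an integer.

2

The shortest distance is 3. The length-3 paths are: 3–2–5–1; 3–6–4–1.
That gives 2 distinct shortest paths.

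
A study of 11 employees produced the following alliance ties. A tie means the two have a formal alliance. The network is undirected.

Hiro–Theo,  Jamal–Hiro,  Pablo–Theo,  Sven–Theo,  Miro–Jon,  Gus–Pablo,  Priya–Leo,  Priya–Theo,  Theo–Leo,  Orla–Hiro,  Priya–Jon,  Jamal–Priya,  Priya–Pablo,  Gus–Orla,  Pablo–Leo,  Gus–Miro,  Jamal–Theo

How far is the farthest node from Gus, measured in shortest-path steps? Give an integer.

3

Distances from Gus: Hiro:2, Jamal:3, Jon:2, Leo:2, Miro:1, Orla:1, Pablo:1, Priya:2, Sven:3, Theo:2.
The largest is 3 (to Jamal and Sven), so the eccentricity of Gus is 3.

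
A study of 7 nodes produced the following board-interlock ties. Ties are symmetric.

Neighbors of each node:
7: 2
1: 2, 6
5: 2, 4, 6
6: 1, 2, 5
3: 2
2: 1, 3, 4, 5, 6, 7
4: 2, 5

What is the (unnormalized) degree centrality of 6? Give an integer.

3

6 is directly tied to 1, 2, and 5. That is 3 neighbors, so the degree of 6 is 3.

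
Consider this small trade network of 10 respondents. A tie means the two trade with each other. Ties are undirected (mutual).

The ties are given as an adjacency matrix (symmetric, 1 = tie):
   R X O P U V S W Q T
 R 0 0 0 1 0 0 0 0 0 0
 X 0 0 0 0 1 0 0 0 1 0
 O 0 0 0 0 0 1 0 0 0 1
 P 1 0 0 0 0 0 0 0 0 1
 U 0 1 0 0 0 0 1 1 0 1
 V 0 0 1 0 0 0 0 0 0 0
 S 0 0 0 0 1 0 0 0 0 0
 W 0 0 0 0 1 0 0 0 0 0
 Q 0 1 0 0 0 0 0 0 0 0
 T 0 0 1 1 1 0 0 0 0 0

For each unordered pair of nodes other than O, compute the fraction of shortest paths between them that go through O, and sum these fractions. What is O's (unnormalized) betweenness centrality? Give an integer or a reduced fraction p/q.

Pairs whose geodesics pass through O — R–V: 1; X–V: 1; P–V: 1; U–V: 1; V–S: 1; V–W: 1; V–Q: 1; V–T: 1.
All other pairs contribute 0.
Summing the contributions gives betweenness(O) = 8.

8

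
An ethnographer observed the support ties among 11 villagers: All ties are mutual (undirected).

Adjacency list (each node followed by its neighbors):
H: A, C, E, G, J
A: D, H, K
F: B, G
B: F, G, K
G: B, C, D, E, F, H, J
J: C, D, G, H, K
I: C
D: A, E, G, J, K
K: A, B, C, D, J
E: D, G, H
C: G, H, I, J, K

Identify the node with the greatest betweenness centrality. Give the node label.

G

Unnormalized betweenness of each node: A:7/12, B:19/12, C:115/12, D:13/4, E:1/4, F:0, G:155/12, H:4, I:0, J:3/2, K:16/3.
G has the largest value, 155/12, making it the main broker — the node through which the most shortest paths run.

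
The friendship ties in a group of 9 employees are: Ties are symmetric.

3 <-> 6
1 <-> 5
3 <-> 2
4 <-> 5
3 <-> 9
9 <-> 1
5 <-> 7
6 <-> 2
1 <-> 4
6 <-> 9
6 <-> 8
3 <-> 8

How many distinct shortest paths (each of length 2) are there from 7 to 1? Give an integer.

1

The shortest distance is 2, and the only length-2 path is 7–5–1. So there is exactly 1 shortest path.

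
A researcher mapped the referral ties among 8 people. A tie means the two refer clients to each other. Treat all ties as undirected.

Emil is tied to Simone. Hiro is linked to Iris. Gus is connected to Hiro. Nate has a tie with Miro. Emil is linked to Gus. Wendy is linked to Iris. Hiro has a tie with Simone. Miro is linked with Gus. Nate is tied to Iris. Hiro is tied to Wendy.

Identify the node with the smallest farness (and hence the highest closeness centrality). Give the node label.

Hiro

Farness (sum of distances to all others) for each node — Emil:15, Gus:11, Hiro:10, Iris:12, Miro:14, Nate:14, Simone:14, Wendy:14.
The smallest farness is 10, for Hiro, so Hiro has the highest closeness.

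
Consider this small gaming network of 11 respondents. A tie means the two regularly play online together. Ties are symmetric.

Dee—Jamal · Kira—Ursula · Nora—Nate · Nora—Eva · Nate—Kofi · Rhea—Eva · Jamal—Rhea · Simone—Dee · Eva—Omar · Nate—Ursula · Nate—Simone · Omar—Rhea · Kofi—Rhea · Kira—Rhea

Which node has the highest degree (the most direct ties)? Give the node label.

Rhea

Degrees — Dee:2, Eva:3, Jamal:2, Kira:2, Kofi:2, Nate:4, Nora:2, Omar:2, Rhea:5, Simone:2, Ursula:2.
The maximum is 5, attained only by Rhea.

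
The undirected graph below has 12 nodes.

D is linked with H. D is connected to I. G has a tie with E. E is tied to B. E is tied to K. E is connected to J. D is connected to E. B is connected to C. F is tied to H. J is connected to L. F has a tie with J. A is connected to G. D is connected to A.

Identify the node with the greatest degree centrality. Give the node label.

Degrees — A:2, B:2, C:1, D:4, E:5, F:2, G:2, H:2, I:1, J:3, K:1, L:1.
The maximum is 5, attained only by E.

E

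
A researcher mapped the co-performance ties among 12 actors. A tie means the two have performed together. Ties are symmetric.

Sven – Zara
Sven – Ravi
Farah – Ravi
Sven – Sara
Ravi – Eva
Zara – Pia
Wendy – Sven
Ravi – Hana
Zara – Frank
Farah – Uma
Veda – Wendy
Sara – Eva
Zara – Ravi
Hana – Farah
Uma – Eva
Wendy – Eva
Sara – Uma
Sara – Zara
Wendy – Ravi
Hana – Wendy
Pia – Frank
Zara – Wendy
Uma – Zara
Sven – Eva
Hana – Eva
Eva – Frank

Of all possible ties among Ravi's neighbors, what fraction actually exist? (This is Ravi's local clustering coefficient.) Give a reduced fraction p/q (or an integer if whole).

Ravi's neighbors: Eva, Farah, Hana, Sven, Wendy, and Zara (k = 6).
Possible neighbor pairs: C(6,2) = 15. Edges among them: Eva–Hana, Eva–Sven, Eva–Wendy, Farah–Hana, Hana–Wendy, Sven–Wendy, Sven–Zara, Wendy–Zara → e = 8.
Clustering(Ravi) = 8/15.

8/15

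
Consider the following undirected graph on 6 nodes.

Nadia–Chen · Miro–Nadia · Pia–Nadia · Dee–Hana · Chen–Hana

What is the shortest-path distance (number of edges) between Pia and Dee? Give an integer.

One shortest route is Pia – Nadia – Chen – Hana – Dee, which uses 4 edges, and at distance 3 from Pia we only reach {Hana}, which does not include Dee. So d(Pia,Dee) = 4.

4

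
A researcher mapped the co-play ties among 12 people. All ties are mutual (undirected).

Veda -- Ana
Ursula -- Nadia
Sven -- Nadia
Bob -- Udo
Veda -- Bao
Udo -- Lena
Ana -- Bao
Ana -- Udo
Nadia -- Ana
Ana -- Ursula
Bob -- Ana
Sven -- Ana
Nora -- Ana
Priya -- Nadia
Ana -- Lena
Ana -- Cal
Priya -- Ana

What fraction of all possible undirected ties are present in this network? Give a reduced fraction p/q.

17/66

There are 17 edges and 12 nodes, so the maximum possible is C(12,2) = 66.
Density = 17/66.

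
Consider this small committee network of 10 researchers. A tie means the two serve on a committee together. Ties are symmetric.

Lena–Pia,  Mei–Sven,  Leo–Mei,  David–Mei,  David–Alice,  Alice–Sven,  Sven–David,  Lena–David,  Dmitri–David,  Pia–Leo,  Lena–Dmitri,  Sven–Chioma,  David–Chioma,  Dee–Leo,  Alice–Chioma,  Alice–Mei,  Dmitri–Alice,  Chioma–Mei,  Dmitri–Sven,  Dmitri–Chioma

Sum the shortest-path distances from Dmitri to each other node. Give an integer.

Distances from Dmitri: Alice:1, Chioma:1, David:1, Dee:4, Lena:1, Leo:3, Mei:2, Pia:2, Sven:1.
Sum = 1 + 1 + 1 + 4 + 1 + 3 + 2 + 2 + 1 = 16.

16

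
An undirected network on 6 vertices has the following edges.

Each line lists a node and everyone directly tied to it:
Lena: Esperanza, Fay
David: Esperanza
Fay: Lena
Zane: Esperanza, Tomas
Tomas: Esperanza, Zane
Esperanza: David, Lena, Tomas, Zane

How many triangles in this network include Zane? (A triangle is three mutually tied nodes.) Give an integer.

Zane's neighbors: Esperanza and Tomas.
Neighbor pairs that are themselves tied: Zane–Esperanza–Tomas. Each forms one triangle with Zane, for 1 in total.

1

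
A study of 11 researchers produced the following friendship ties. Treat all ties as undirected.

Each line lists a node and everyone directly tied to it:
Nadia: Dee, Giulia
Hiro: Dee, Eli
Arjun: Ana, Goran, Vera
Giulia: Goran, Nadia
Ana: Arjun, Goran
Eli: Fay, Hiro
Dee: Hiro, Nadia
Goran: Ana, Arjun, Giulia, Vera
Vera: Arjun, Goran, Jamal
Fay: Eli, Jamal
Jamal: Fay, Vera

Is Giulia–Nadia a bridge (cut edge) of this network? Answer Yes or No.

Even without that edge, Giulia still reaches Nadia via Giulia – Goran – Vera – Jamal – Fay – Eli – Hiro – Dee – Nadia, so the network stays connected. Not a bridge.

No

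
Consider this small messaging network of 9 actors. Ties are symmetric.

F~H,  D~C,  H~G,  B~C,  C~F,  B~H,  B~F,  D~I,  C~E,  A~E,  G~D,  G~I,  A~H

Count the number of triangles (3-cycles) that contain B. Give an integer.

2

B's neighbors: C, F, and H.
Neighbor pairs that are themselves tied: B–C–F; B–F–H. Each forms one triangle with B, for 2 in total.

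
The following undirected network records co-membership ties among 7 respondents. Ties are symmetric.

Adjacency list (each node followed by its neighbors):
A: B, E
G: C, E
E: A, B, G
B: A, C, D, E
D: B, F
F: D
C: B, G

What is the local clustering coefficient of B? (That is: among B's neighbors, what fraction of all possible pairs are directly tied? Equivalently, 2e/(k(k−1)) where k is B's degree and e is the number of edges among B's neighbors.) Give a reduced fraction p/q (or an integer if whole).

B's neighbors: A, C, D, and E (k = 4).
Possible neighbor pairs: C(4,2) = 6. Edges among them: A–E → e = 1.
Clustering(B) = 1/6.

1/6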